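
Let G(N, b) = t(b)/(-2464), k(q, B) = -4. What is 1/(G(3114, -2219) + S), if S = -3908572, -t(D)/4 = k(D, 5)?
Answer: -154/601920089 ≈ -2.5585e-7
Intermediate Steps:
t(D) = 16 (t(D) = -4*(-4) = 16)
G(N, b) = -1/154 (G(N, b) = 16/(-2464) = 16*(-1/2464) = -1/154)
1/(G(3114, -2219) + S) = 1/(-1/154 - 3908572) = 1/(-601920089/154) = -154/601920089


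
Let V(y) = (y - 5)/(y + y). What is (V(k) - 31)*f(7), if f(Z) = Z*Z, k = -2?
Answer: -5733/4 ≈ -1433.3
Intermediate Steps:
f(Z) = Z²
V(y) = (-5 + y)/(2*y) (V(y) = (-5 + y)/((2*y)) = (-5 + y)*(1/(2*y)) = (-5 + y)/(2*y))
(V(k) - 31)*f(7) = ((½)*(-5 - 2)/(-2) - 31)*7² = ((½)*(-½)*(-7) - 31)*49 = (7/4 - 31)*49 = -117/4*49 = -5733/4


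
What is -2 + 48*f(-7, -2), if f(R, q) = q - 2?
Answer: -194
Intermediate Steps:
f(R, q) = -2 + q
-2 + 48*f(-7, -2) = -2 + 48*(-2 - 2) = -2 + 48*(-4) = -2 - 192 = -194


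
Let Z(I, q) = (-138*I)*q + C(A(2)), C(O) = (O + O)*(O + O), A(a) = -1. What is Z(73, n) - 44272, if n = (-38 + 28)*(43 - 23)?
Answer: 1970532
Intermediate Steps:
n = -200 (n = -10*20 = -200)
C(O) = 4*O² (C(O) = (2*O)*(2*O) = 4*O²)
Z(I, q) = 4 - 138*I*q (Z(I, q) = (-138*I)*q + 4*(-1)² = -138*I*q + 4*1 = -138*I*q + 4 = 4 - 138*I*q)
Z(73, n) - 44272 = (4 - 138*73*(-200)) - 44272 = (4 + 2014800) - 44272 = 2014804 - 44272 = 1970532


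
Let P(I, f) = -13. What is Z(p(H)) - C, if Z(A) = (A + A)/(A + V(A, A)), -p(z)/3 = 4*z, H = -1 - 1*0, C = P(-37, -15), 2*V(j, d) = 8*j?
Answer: 67/5 ≈ 13.400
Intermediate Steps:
V(j, d) = 4*j (V(j, d) = (8*j)/2 = 4*j)
C = -13
H = -1 (H = -1 + 0 = -1)
p(z) = -12*z
Z(A) = ⅖ (Z(A) = (A + A)/(A + 4*A) = (2*A)/((5*A)) = (2*A)*(1/(5*A)) = ⅖)
Z(p(H)) - C = ⅖ - 1*(-13) = ⅖ + 13 = 67/5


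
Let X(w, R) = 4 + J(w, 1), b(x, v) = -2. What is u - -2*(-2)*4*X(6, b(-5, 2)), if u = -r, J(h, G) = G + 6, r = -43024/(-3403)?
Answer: -641952/3403 ≈ -188.64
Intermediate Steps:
r = 43024/3403 (r = -43024*(-1/3403) = 43024/3403 ≈ 12.643)
J(h, G) = 6 + G
X(w, R) = 11 (X(w, R) = 4 + (6 + 1) = 4 + 7 = 11)
u = -43024/3403 (u = -1*43024/3403 = -43024/3403 ≈ -12.643)
u - -2*(-2)*4*X(6, b(-5, 2)) = -43024/3403 - -2*(-2)*4*11 = -43024/3403 - 4*4*11 = -43024/3403 - 16*11 = -43024/3403 - 1*176 = -43024/3403 - 176 = -641952/3403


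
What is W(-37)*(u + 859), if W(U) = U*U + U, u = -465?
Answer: 524808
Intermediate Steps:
W(U) = U + U² (W(U) = U² + U = U + U²)
W(-37)*(u + 859) = (-37*(1 - 37))*(-465 + 859) = -37*(-36)*394 = 1332*394 = 524808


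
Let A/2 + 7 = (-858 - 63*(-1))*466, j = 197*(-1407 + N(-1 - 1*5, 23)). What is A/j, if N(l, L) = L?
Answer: 370477/136324 ≈ 2.7176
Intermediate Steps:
j = -272648 (j = 197*(-1407 + 23) = 197*(-1384) = -272648)
A = -740954 (A = -14 + 2*((-858 - 63*(-1))*466) = -14 + 2*((-858 + 63)*466) = -14 + 2*(-795*466) = -14 + 2*(-370470) = -14 - 740940 = -740954)
A/j = -740954/(-272648) = -740954*(-1/272648) = 370477/136324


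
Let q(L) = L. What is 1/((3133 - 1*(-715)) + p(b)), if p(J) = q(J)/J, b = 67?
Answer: 1/3849 ≈ 0.00025981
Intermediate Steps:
p(J) = 1 (p(J) = J/J = 1)
1/((3133 - 1*(-715)) + p(b)) = 1/((3133 - 1*(-715)) + 1) = 1/((3133 + 715) + 1) = 1/(3848 + 1) = 1/3849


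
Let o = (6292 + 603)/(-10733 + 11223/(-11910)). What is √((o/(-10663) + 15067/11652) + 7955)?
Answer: √55758371708937502653628647807963519/2647278627195138 ≈ 89.198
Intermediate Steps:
o = -27373150/42613751 (o = 6895/(-10733 + 11223*(-1/11910)) = 6895/(-10733 - 3741/3970) = 6895/(-42613751/3970) = 6895*(-3970/42613751) = -27373150/42613751 ≈ -0.64235)
√((o/(-10663) + 15067/11652) + 7955) = √((-27373150/42613751/(-10663) + 15067/11652) + 7955) = √((-27373150/42613751*(-1/10663) + 15067*(1/11652)) + 7955) = √((27373150/454390426913 + 15067/11652) + 7955) = √(6846619514241971/5294557254390276 + 7955) = √(42125049578188887551/5294557254390276) = √55758371708937502653628647807963519/2647278627195138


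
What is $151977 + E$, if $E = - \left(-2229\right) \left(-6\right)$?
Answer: $138603$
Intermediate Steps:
$E = -13374$ ($E = \left(-1\right) 13374 = -13374$)
$151977 + E = 151977 - 13374 = 138603$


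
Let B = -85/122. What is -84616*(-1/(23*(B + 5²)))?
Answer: 10323152/68195 ≈ 151.38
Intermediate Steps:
B = -85/122 (B = -85*1/122 = -85/122 ≈ -0.69672)
-84616*(-1/(23*(B + 5²))) = -84616*(-1/(23*(-85/122 + 5²))) = -84616*(-1/(23*(-85/122 + 25))) = -84616/((-23*2965/122)) = -84616/(-68195/122) = -84616*(-122/68195) = 10323152/68195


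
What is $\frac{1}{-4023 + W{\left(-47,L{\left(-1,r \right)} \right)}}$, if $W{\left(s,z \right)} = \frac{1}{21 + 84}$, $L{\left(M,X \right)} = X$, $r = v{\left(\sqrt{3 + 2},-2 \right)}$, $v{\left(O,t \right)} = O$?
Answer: $- \frac{105}{422414} \approx -0.00024857$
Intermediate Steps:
$r = \sqrt{5}$ ($r = \sqrt{3 + 2} = \sqrt{5} \approx 2.2361$)
$W{\left(s,z \right)} = \frac{1}{105}$
$\frac{1}{-4023 + W{\left(-47,L{\left(-1,r \right)} \right)}} = \frac{1}{-4023 + \frac{1}{105}} = \frac{1}{- \frac{422414}{105}} = - \frac{105}{422414}$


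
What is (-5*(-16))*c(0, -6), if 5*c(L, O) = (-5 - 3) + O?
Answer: -224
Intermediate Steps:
c(L, O) = -8/5 + O/5 (c(L, O) = ((-5 - 3) + O)/5 = (-8 + O)/5 = -8/5 + O/5)
(-5*(-16))*c(0, -6) = (-5*(-16))*(-8/5 + (⅕)*(-6)) = 80*(-8/5 - 6/5) = 80*(-14/5) = -224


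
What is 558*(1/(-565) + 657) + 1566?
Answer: 208016622/565 ≈ 3.6817e+5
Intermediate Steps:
558*(1/(-565) + 657) + 1566 = 558*(-1/565 + 657) + 1566 = 558*(371204/565) + 1566 = 207131832/565 + 1566 = 208016622/565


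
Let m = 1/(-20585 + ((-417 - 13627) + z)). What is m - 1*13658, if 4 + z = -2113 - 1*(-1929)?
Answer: -475530587/34817 ≈ -13658.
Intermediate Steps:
z = -188 (z = -4 + (-2113 - 1*(-1929)) = -4 + (-2113 + 1929) = -4 - 184 = -188)
m = -1/34817 (m = 1/(-20585 + ((-417 - 13627) - 188)) = 1/(-20585 + (-14044 - 188)) = 1/(-20585 - 14232) = 1/(-34817) = -1/34817 ≈ -2.8722e-5)
m - 1*13658 = -1/34817 - 1*13658 = -1/34817 - 13658 = -475530587/34817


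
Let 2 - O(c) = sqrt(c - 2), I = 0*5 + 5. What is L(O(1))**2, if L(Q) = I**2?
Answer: 625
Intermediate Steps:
I = 5 (I = 0 + 5 = 5)
O(c) = 2 - sqrt(-2 + c) (O(c) = 2 - sqrt(c - 2) = 2 - sqrt(-2 + c))
L(Q) = 25 (L(Q) = 5**2 = 25)
L(O(1))**2 = 25**2 = 625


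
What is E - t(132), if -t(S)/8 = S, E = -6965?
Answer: -5909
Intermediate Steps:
t(S) = -8*S
E - t(132) = -6965 - (-8)*132 = -6965 - 1*(-1056) = -6965 + 1056 = -5909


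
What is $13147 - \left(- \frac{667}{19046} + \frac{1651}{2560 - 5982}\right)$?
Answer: $\frac{214223717246}{16293853} \approx 13148.0$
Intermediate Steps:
$13147 - \left(- \frac{667}{19046} + \frac{1651}{2560 - 5982}\right) = 13147 - \left(- \frac{667}{19046} + \frac{1651}{-3422}\right) = 13147 + \left(\left(-1651\right) \left(- \frac{1}{3422}\right) + \frac{667}{19046}\right) = 13147 + \left(\frac{1651}{3422} + \frac{667}{19046}\right) = 13147 + \frac{8431855}{16293853} = \frac{214223717246}{16293853}$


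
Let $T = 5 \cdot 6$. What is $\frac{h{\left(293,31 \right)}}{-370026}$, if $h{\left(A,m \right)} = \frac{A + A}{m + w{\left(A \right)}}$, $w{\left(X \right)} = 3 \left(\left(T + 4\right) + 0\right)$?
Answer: $- \frac{293}{24606729} \approx -1.1907 \cdot 10^{-5}$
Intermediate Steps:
$T = 30$
$w{\left(X \right)} = 102$ ($w{\left(X \right)} = 3 \left(\left(30 + 4\right) + 0\right) = 3 \left(34 + 0\right) = 3 \cdot 34 = 102$)
$h{\left(A,m \right)} = \frac{2 A}{102 + m}$ ($h{\left(A,m \right)} = \frac{A + A}{m + 102} = \frac{2 A}{102 + m}$)
$\frac{h{\left(293,31 \right)}}{-370026} = \frac{2 \cdot 293 \frac{1}{102 + 31}}{-370026} = 2 \cdot 293 \cdot \frac{1}{133} \left(- \frac{1}{370026}\right) = \frac{586}{133} \left(- \frac{1}{370026}\right) = - \frac{293}{24606729}$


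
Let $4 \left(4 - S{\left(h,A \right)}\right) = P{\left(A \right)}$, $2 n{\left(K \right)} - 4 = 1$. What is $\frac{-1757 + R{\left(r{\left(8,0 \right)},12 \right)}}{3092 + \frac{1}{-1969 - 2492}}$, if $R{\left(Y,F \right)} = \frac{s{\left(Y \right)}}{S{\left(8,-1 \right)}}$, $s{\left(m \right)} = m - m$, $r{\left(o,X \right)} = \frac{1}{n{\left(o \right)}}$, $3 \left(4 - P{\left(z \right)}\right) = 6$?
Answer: $- \frac{7837977}{13793411} \approx -0.56824$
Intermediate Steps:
$P{\left(z \right)} = 2$ ($P{\left(z \right)} = 4 - 2 = 2$)
$n{\left(K \right)} = \frac{5}{2}$ ($n{\left(K \right)} = 2 + \frac{1}{2} \cdot 1 = 2 + \frac{1}{2} = \frac{5}{2}$)
$S{\left(h,A \right)} = \frac{7}{2}$ ($S{\left(h,A \right)} = 4 - \frac{1}{2} = \frac{7}{2}$)
$r{\left(o,X \right)} = \frac{2}{5}$ ($r{\left(o,X \right)} = \frac{1}{\frac{5}{2}} = \frac{2}{5}$)
$s{\left(m \right)} = 0$
$R{\left(Y,F \right)} = 0$ ($R{\left(Y,F \right)} = \frac{0}{\frac{7}{2}} = 0 \cdot \frac{2}{7} = 0$)
$\frac{-1757 + R{\left(r{\left(8,0 \right)},12 \right)}}{3092 + \frac{1}{-1969 - 2492}} = \frac{-1757 + 0}{3092 + \frac{1}{-1969 - 2492}} = - \frac{1757}{3092 + \frac{1}{-4461}} = - \frac{1757}{3092 - \frac{1}{4461}} = - \frac{1757}{\frac{13793411}{4461}} = \left(-1757\right) \frac{4461}{13793411} = - \frac{7837977}{13793411}$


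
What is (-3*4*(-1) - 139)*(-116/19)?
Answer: 14732/19 ≈ 775.37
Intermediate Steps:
(-3*4*(-1) - 139)*(-116/19) = (-12*(-1) - 139)*(-116*1/19) = (12 - 139)*(-116/19) = -127*(-116/19) = 14732/19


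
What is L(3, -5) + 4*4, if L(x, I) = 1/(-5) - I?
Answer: 104/5 ≈ 20.800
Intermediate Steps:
L(x, I) = -⅕ - I
L(3, -5) + 4*4 = (-⅕ - 1*(-5)) + 4*4 = (-⅕ + 5) + 16 = 24/5 + 16 = 104/5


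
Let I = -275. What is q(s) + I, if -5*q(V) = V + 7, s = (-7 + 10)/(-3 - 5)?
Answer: -11053/40 ≈ -276.33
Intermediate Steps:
s = -3/8 (s = 3/(-8) = 3*(-⅛) = -3/8 ≈ -0.37500)
q(V) = -7/5 - V/5 (q(V) = -(V + 7)/5 = -(7 + V)/5 = -7/5 - V/5)
q(s) + I = (-7/5 - ⅕*(-3/8)) - 275 = (-7/5 + 3/40) - 275 = -53/40 - 275 = -11053/40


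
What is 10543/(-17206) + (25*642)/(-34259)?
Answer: -637348937/589460354 ≈ -1.0812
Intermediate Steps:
10543/(-17206) + (25*642)/(-34259) = 10543*(-1/17206) + 16050*(-1/34259) = -10543/17206 - 16050/34259 = -637348937/589460354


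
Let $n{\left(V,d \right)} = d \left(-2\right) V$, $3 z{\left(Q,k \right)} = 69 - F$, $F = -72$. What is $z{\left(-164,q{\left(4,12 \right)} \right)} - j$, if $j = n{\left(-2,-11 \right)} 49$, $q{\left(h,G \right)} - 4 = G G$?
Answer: $2203$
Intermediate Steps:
$q{\left(h,G \right)} = 4 + G^{2}$ ($q{\left(h,G \right)} = 4 + G G = 4 + G^{2}$)
$z{\left(Q,k \right)} = 47$ ($z{\left(Q,k \right)} = \frac{69 - -72}{3} = \frac{69 + 72}{3} = \frac{1}{3} \cdot 141 = 47$)
$n{\left(V,d \right)} = - 2 V d$ ($n{\left(V,d \right)} = - 2 d V = - 2 V d$)
$j = -2156$ ($j = \left(-2\right) \left(-2\right) \left(-11\right) 49 = \left(-44\right) 49 = -2156$)
$z{\left(-164,q{\left(4,12 \right)} \right)} - j = 47 - -2156 = 47 + 2156 = 2203$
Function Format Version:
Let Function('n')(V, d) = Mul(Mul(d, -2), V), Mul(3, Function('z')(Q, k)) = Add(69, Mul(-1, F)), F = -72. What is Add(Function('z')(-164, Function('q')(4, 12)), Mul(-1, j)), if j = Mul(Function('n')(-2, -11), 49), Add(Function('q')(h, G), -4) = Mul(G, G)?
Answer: 2203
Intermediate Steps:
Function('q')(h, G) = Add(4, Pow(G, 2)) (Function('q')(h, G) = Add(4, Mul(G, G)) = Add(4, Pow(G, 2)))
Function('z')(Q, k) = 47 (Function('z')(Q, k) = Mul(Rational(1, 3), Add(69, Mul(-1, -72))) = Mul(Rational(1, 3), Add(69, 72)) = Mul(Rational(1, 3), 141) = 47)
Function('n')(V, d) = Mul(-2, V, d) (Function('n')(V, d) = Mul(Mul(-2, d), V) = Mul(-2, V, d))
j = -2156 (j = Mul(Mul(-2, -2, -11), 49) = Mul(-44, 49) = -2156)
Add(Function('z')(-164, Function('q')(4, 12)), Mul(-1, j)) = Add(47, Mul(-1, -2156)) = Add(47, 2156) = 2203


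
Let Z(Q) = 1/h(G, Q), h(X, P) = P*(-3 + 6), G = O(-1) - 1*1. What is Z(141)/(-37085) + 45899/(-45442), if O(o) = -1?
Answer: -720015592987/712846609110 ≈ -1.0101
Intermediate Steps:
G = -2 (G = -1 - 1*1 = -1 - 1 = -2)
h(X, P) = 3*P (h(X, P) = P*3 = 3*P)
Z(Q) = 1/(3*Q)
Z(141)/(-37085) + 45899/(-45442) = ((⅓)/141)/(-37085) + 45899/(-45442) = ((⅓)*(1/141))*(-1/37085) + 45899*(-1/45442) = (1/423)*(-1/37085) - 45899/45442 = -1/15686955 - 45899/45442 = -720015592987/712846609110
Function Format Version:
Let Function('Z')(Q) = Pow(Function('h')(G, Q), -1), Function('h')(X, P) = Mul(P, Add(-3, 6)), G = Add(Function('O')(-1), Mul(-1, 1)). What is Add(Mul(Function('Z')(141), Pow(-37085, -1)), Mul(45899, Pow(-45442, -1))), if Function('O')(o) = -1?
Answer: Rational(-720015592987, 712846609110) ≈ -1.0101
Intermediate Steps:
G = -2 (G = Add(-1, Mul(-1, 1)) = Add(-1, -1) = -2)
Function('h')(X, P) = Mul(3, P) (Function('h')(X, P) = Mul(P, 3) = Mul(3, P))
Function('Z')(Q) = Mul(Rational(1, 3), Pow(Q, -1)) (Function('Z')(Q) = Pow(Mul(3, Q), -1) = Mul(Rational(1, 3), Pow(Q, -1)))
Add(Mul(Function('Z')(141), Pow(-37085, -1)), Mul(45899, Pow(-45442, -1))) = Add(Mul(Mul(Rational(1, 3), Pow(141, -1)), Pow(-37085, -1)), Mul(45899, Pow(-45442, -1))) = Add(Mul(Mul(Rational(1, 3), Rational(1, 141)), Rational(-1, 37085)), Mul(45899, Rational(-1, 45442))) = Add(Mul(Rational(1, 423), Rational(-1, 37085)), Rational(-45899, 45442)) = Add(Rational(-1, 15686955), Rational(-45899, 45442)) = Rational(-720015592987, 712846609110)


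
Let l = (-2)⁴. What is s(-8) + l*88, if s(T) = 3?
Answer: 1411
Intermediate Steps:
l = 16
s(-8) + l*88 = 3 + 16*88 = 3 + 1408 = 1411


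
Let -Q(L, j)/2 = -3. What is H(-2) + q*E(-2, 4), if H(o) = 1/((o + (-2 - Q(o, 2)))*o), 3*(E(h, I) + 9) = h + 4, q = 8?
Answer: -3997/60 ≈ -66.617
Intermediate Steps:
Q(L, j) = 6 (Q(L, j) = -2*(-3) = 6)
E(h, I) = -23/3 + h/3 (E(h, I) = -9 + (h + 4)/3 = -9 + (4 + h)/3 = -9 + (4/3 + h/3) = -23/3 + h/3)
H(o) = 1/(o*(-8 + o)) (H(o) = 1/((o + (-2 - 1*6))*o) = 1/((o + (-2 - 6))*o) = 1/((o - 8)*o) = 1/((-8 + o)*o) = 1/(o*(-8 + o)))
H(-2) + q*E(-2, 4) = 1/((-2)*(-8 - 2)) + 8*(-23/3 + (⅓)*(-2)) = -½/(-10) + 8*(-23/3 - ⅔) = -½*(-⅒) + 8*(-25/3) = 1/20 - 200/3 = -3997/60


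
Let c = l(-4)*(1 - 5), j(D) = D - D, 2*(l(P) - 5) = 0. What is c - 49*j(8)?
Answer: -20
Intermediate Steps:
l(P) = 5 (l(P) = 5 + (1/2)*0 = 5 + 0 = 5)
j(D) = 0
c = -20 (c = 5*(1 - 5) = 5*(-4) = -20)
c - 49*j(8) = -20 - 49*0 = -20 + 0 = -20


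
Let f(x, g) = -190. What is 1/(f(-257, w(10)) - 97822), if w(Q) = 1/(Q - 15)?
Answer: -1/98012 ≈ -1.0203e-5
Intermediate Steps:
w(Q) = 1/(-15 + Q)
1/(f(-257, w(10)) - 97822) = 1/(-190 - 97822) = 1/(-98012) = -1/98012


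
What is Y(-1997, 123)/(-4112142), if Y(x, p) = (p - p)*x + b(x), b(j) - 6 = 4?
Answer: -5/2056071 ≈ -2.4318e-6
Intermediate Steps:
b(j) = 10 (b(j) = 6 + 4 = 10)
Y(x, p) = 10 (Y(x, p) = (p - p)*x + 10 = 0*x + 10 = 0 + 10 = 10)
Y(-1997, 123)/(-4112142) = 10/(-4112142) = 10*(-1/4112142) = -5/2056071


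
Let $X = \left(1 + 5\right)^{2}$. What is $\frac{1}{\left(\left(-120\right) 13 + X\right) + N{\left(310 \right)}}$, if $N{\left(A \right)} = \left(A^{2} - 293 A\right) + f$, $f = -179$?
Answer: $\frac{1}{3567} \approx 0.00028035$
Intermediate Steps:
$X = 36$ ($X = 6^{2} = 36$)
$N{\left(A \right)} = -179 + A^{2} - 293 A$ ($N{\left(A \right)} = \left(A^{2} - 293 A\right) - 179 = -179 + A^{2} - 293 A$)
$\frac{1}{\left(\left(-120\right) 13 + X\right) + N{\left(310 \right)}} = \frac{1}{\left(\left(-120\right) 13 + 36\right) - \left(91009 - 96100\right)} = \frac{1}{\left(-1560 + 36\right) - -5091} = \frac{1}{-1524 + 5091} = \frac{1}{3567}$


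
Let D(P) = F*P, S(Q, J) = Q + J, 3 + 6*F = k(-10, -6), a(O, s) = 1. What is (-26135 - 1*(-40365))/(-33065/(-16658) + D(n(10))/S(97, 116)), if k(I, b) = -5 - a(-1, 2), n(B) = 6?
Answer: 16830077140/2297641 ≈ 7324.9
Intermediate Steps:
k(I, b) = -6 (k(I, b) = -5 - 1*1 = -5 - 1 = -6)
F = -3/2 (F = -½ + (⅙)*(-6) = -½ - 1 = -3/2 ≈ -1.5000)
S(Q, J) = J + Q
D(P) = -3*P/2
(-26135 - 1*(-40365))/(-33065/(-16658) + D(n(10))/S(97, 116)) = (-26135 - 1*(-40365))/(-33065/(-16658) + (-3/2*6)/(116 + 97)) = (-26135 + 40365)/(-33065*(-1/16658) - 9/213) = 14230/(33065/16658 - 9*1/213) = 14230/(33065/16658 - 3/71) = 14230/(2297641/1182718) = 14230*(1182718/2297641) = 16830077140/2297641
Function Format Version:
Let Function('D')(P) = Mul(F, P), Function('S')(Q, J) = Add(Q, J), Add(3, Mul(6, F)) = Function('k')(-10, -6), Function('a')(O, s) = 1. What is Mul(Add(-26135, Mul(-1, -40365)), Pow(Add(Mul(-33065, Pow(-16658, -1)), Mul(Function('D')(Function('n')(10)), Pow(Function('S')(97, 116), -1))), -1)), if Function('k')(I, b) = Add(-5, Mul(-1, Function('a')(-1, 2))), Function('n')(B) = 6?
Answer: Rational(16830077140, 2297641) ≈ 7324.9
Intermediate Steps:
Function('k')(I, b) = -6 (Function('k')(I, b) = Add(-5, Mul(-1, 1)) = Add(-5, -1) = -6)
F = Rational(-3, 2) (F = Add(Rational(-1, 2), Mul(Rational(1, 6), -6)) = Add(Rational(-1, 2), -1) = Rational(-3, 2) ≈ -1.5000)
Function('S')(Q, J) = Add(J, Q)
Function('D')(P) = Mul(Rational(-3, 2), P)
Mul(Add(-26135, Mul(-1, -40365)), Pow(Add(Mul(-33065, Pow(-16658, -1)), Mul(Function('D')(Function('n')(10)), Pow(Function('S')(97, 116), -1))), -1)) = Mul(Add(-26135, Mul(-1, -40365)), Pow(Add(Mul(-33065, Pow(-16658, -1)), Mul(Mul(Rational(-3, 2), 6), Pow(Add(116, 97), -1))), -1)) = Mul(Add(-26135, 40365), Pow(Add(Mul(-33065, Rational(-1, 16658)), Mul(-9, Pow(213, -1))), -1)) = Mul(14230, Pow(Add(Rational(33065, 16658), Mul(-9, Rational(1, 213))), -1)) = Mul(14230, Pow(Add(Rational(33065, 16658), Rational(-3, 71)), -1)) = Mul(14230, Pow(Rational(2297641, 1182718), -1)) = Mul(14230, Rational(1182718, 2297641)) = Rational(16830077140, 2297641)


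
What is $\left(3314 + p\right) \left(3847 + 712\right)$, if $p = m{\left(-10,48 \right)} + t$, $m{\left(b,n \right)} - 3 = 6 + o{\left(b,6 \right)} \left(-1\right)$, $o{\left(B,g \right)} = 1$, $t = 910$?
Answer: $19293688$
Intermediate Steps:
$m{\left(b,n \right)} = 8$ ($m{\left(b,n \right)} = 3 + \left(6 + 1 \left(-1\right)\right) = 3 + \left(6 - 1\right) = 3 + 5 = 8$)
$p = 918$ ($p = 8 + 910 = 918$)
$\left(3314 + p\right) \left(3847 + 712\right) = \left(3314 + 918\right) \left(3847 + 712\right) = 4232 \cdot 4559 = 19293688$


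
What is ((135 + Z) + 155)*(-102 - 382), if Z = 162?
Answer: -218768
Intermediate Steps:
((135 + Z) + 155)*(-102 - 382) = ((135 + 162) + 155)*(-102 - 382) = (297 + 155)*(-484) = 452*(-484) = -218768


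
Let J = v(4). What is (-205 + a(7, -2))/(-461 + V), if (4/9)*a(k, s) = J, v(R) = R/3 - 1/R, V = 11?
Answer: 3241/7200 ≈ 0.45014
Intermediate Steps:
v(R) = -1/R + R/3 (v(R) = R*(1/3) - 1/R = R/3 - 1/R = -1/R + R/3)
J = 13/12 (J = -1/4 + (1/3)*4 = -1*1/4 + 4/3 = -1/4 + 4/3 = 13/12 ≈ 1.0833)
a(k, s) = 39/16 (a(k, s) = (9/4)*(13/12) = 39/16)
(-205 + a(7, -2))/(-461 + V) = (-205 + 39/16)/(-461 + 11) = -3241/16/(-450) = -3241/16*(-1/450) = 3241/7200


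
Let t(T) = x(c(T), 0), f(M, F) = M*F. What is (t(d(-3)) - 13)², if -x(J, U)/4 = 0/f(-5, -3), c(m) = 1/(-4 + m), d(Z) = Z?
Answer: 169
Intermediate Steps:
f(M, F) = F*M
x(J, U) = 0 (x(J, U) = -0/((-3*(-5))) = -0/15 = -4*0 = 0)
t(T) = 0
(t(d(-3)) - 13)² = (0 - 13)² = (-13)² = 169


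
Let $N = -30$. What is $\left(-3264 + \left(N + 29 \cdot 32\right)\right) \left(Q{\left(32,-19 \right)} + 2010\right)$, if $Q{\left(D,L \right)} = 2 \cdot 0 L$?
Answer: $-4755660$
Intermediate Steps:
$Q{\left(D,L \right)} = 0$ ($Q{\left(D,L \right)} = 0 L = 0$)
$\left(-3264 + \left(N + 29 \cdot 32\right)\right) \left(Q{\left(32,-19 \right)} + 2010\right) = \left(-3264 + \left(-30 + 29 \cdot 32\right)\right) \left(0 + 2010\right) = \left(-3264 + \left(-30 + 928\right)\right) 2010 = \left(-3264 + 898\right) 2010 = \left(-2366\right) 2010 = -4755660$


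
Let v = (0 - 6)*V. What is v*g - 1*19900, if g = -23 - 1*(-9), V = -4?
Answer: -20236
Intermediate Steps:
g = -14 (g = -23 + 9 = -14)
v = 24 (v = (0 - 6)*(-4) = -6*(-4) = 24)
v*g - 1*19900 = 24*(-14) - 1*19900 = -336 - 19900 = -20236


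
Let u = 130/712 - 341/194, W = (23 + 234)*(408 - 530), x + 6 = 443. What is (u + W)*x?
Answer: -473170805077/34532 ≈ -1.3702e+7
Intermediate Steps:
x = 437 (x = -6 + 443 = 437)
W = -31354 (W = 257*(-122) = -31354)
u = -54393/34532 (u = 130*(1/712) - 341*1/194 = 65/356 - 341/194 = -54393/34532 ≈ -1.5751)
(u + W)*x = (-54393/34532 - 31354)*437 = -1082770721/34532*437 = -473170805077/34532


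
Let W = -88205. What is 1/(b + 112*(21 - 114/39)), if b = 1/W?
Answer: 88205/178581199 ≈ 0.00049392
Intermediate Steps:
b = -1/88205 (b = 1/(-88205) = -1/88205 ≈ -1.1337e-5)
1/(b + 112*(21 - 114/39)) = 1/(-1/88205 + 112*(21 - 114/39)) = 1/(-1/88205 + 112*(21 - 114*1/39)) = 1/(-1/88205 + 112*(21 - 38/13)) = 1/(-1/88205 + 112*(235/13)) = 1/(-1/88205 + 26320/13) = 1/(178581199/88205) = 88205/178581199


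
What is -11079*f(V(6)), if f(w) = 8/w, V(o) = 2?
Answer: -44316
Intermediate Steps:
-11079*f(V(6)) = -88632/2 = -11079*4 = -44316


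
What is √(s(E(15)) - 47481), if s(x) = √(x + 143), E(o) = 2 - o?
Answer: √(-47481 + √130) ≈ 217.88*I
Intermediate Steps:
s(x) = √(143 + x)
√(s(E(15)) - 47481) = √(√(143 + (2 - 1*15)) - 47481) = √(√(143 + (2 - 15)) - 47481) = √(√(143 - 13) - 47481) = √(√130 - 47481) = √(-47481 + √130)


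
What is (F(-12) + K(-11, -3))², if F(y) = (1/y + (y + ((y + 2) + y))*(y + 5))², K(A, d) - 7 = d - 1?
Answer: 66446251222849/20736 ≈ 3.2044e+9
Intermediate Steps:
K(A, d) = 6 + d (K(A, d) = 7 + (d - 1) = 7 + (-1 + d) = 6 + d)
F(y) = (1/y + (2 + 3*y)*(5 + y))² (F(y) = (1/y + (y + ((2 + y) + y))*(5 + y))² = (1/y + (y + (2 + 2*y))*(5 + y))² = (1/y + (2 + 3*y)*(5 + y))²)
(F(-12) + K(-11, -3))² = ((1 + 3*(-12)³ + 10*(-12) + 17*(-12)²)²/(-12)² + (6 - 3))² = ((1 + 3*(-1728) - 120 + 17*144)²/144 + 3)² = ((1 - 5184 - 120 + 2448)²/144 + 3)² = ((1/144)*(-2855)² + 3)² = ((1/144)*8151025 + 3)² = (8151025/144 + 3)² = (8151457/144)² = 66446251222849/20736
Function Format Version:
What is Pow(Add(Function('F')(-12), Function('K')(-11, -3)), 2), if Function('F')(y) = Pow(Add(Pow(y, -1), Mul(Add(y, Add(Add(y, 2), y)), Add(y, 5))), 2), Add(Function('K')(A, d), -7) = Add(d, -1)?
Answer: Rational(66446251222849, 20736) ≈ 3.2044e+9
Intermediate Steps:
Function('K')(A, d) = Add(6, d) (Function('K')(A, d) = Add(7, Add(d, -1)) = Add(7, Add(-1, d)) = Add(6, d))
Function('F')(y) = Pow(Add(Pow(y, -1), Mul(Add(2, Mul(3, y)), Add(5, y))), 2) (Function('F')(y) = Pow(Add(Pow(y, -1), Mul(Add(y, Add(Add(2, y), y)), Add(5, y))), 2) = Pow(Add(Pow(y, -1), Mul(Add(y, Add(2, Mul(2, y))), Add(5, y))), 2) = Pow(Add(Pow(y, -1), Mul(Add(2, Mul(3, y)), Add(5, y))), 2))
Pow(Add(Function('F')(-12), Function('K')(-11, -3)), 2) = Pow(Add(Mul(Pow(-12, -2), Pow(Add(1, Mul(3, Pow(-12, 3)), Mul(10, -12), Mul(17, Pow(-12, 2))), 2)), Add(6, -3)), 2) = Pow(Add(Mul(Rational(1, 144), Pow(Add(1, Mul(3, -1728), -120, Mul(17, 144)), 2)), 3), 2) = Pow(Add(Mul(Rational(1, 144), Pow(Add(1, -5184, -120, 2448), 2)), 3), 2) = Pow(Add(Mul(Rational(1, 144), Pow(-2855, 2)), 3), 2) = Pow(Add(Mul(Rational(1, 144), 8151025), 3), 2) = Pow(Add(Rational(8151025, 144), 3), 2) = Pow(Rational(8151457, 144), 2) = Rational(66446251222849, 20736)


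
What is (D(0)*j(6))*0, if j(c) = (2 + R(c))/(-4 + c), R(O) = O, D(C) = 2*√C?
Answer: 0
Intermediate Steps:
j(c) = (2 + c)/(-4 + c)
(D(0)*j(6))*0 = ((2*√0)*((2 + 6)/(-4 + 6)))*0 = ((2*0)*(8/2))*0 = (0*((½)*8))*0 = (0*4)*0 = 0*0 = 0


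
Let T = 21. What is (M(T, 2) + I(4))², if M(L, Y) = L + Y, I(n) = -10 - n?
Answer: 81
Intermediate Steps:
(M(T, 2) + I(4))² = ((21 + 2) + (-10 - 1*4))² = (23 + (-10 - 4))² = (23 - 14)² = 9² = 81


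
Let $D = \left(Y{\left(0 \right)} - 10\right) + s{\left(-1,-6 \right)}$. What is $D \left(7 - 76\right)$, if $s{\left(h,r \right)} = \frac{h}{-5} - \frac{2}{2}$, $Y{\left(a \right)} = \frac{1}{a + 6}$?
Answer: $\frac{7337}{10} \approx 733.7$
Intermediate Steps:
$Y{\left(a \right)} = \frac{1}{6 + a}$
$s{\left(h,r \right)} = -1 - \frac{h}{5}$ ($s{\left(h,r \right)} = h \left(- \frac{1}{5}\right) - 1 = - \frac{h}{5} - 1 = -1 - \frac{h}{5}$)
$D = - \frac{319}{30}$ ($D = \left(\frac{1}{6 + 0} - 10\right) - \frac{4}{5} = \left(\frac{1}{6} - 10\right) + \left(-1 + \frac{1}{5}\right) = \left(\frac{1}{6} - 10\right) - \frac{4}{5} = - \frac{59}{6} - \frac{4}{5} = - \frac{319}{30} \approx -10.633$)
$D \left(7 - 76\right) = - \frac{319 \left(7 - 76\right)}{30} = \left(- \frac{319}{30}\right) \left(-69\right) = \frac{7337}{10}$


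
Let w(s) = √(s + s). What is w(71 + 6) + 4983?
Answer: 4983 + √154 ≈ 4995.4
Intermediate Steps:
w(s) = √2*√s (w(s) = √(2*s) = √2*√s)
w(71 + 6) + 4983 = √2*√(71 + 6) + 4983 = √2*√77 + 4983 = √154 + 4983 = 4983 + √154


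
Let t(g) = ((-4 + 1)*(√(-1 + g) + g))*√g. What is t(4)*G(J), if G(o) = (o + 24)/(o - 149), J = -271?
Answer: -494/35 - 247*√3/70 ≈ -20.226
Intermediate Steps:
t(g) = √g*(-3*g - 3*√(-1 + g)) (t(g) = (-3*(g + √(-1 + g)))*√g = (-3*g - 3*√(-1 + g))*√g = √g*(-3*g - 3*√(-1 + g)))
G(o) = (24 + o)/(-149 + o)
t(4)*G(J) = (3*√4*(-1*4 - √(-1 + 4)))*((24 - 271)/(-149 - 271)) = (3*2*(-4 - √3))*(-247/(-420)) = (-24 - 6*√3)*(-1/420*(-247)) = (-24 - 6*√3)*(247/420) = -494/35 - 247*√3/70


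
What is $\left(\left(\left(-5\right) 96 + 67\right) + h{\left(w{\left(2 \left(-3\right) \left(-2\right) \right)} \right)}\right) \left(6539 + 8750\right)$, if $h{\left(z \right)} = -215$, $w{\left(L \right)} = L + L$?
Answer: $-9601492$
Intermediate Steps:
$w{\left(L \right)} = 2 L$
$\left(\left(\left(-5\right) 96 + 67\right) + h{\left(w{\left(2 \left(-3\right) \left(-2\right) \right)} \right)}\right) \left(6539 + 8750\right) = \left(\left(\left(-5\right) 96 + 67\right) - 215\right) \left(6539 + 8750\right) = \left(\left(-480 + 67\right) - 215\right) 15289 = \left(-413 - 215\right) 15289 = \left(-628\right) 15289 = -9601492$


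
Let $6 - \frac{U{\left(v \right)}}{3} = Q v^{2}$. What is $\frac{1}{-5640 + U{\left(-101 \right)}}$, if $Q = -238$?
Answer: $\frac{1}{7277892} \approx 1.374 \cdot 10^{-7}$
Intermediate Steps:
$U{\left(v \right)} = 18 + 714 v^{2}$ ($U{\left(v \right)} = 18 - 3 \left(- 238 v^{2}\right) = 18 + 714 v^{2}$)
$\frac{1}{-5640 + U{\left(-101 \right)}} = \frac{1}{-5640 + \left(18 + 714 \left(-101\right)^{2}\right)} = \frac{1}{-5640 + \left(18 + 714 \cdot 10201\right)} = \frac{1}{-5640 + \left(18 + 7283514\right)} = \frac{1}{-5640 + 7283532} = \frac{1}{7277892}$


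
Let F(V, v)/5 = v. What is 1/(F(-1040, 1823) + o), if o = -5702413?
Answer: -1/5693298 ≈ -1.7565e-7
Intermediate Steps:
F(V, v) = 5*v
1/(F(-1040, 1823) + o) = 1/(5*1823 - 5702413) = 1/(9115 - 5702413) = 1/(-5693298) = -1/5693298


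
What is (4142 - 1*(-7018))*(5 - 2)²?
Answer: 100440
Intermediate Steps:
(4142 - 1*(-7018))*(5 - 2)² = (4142 + 7018)*3² = 11160*9 = 100440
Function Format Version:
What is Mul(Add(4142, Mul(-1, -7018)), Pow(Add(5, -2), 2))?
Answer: 100440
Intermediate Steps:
Mul(Add(4142, Mul(-1, -7018)), Pow(Add(5, -2), 2)) = Mul(Add(4142, 7018), Pow(3, 2)) = Mul(11160, 9) = 100440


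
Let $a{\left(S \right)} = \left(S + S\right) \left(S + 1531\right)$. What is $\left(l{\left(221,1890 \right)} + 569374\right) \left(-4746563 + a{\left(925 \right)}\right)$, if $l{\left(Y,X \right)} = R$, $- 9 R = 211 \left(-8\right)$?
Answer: $- \frac{1040399298002}{9} \approx -1.156 \cdot 10^{11}$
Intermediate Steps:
$R = \frac{1688}{9}$ ($R = - \frac{211 \left(-8\right)}{9} = \left(- \frac{1}{9}\right) \left(-1688\right) = \frac{1688}{9} \approx 187.56$)
$l{\left(Y,X \right)} = \frac{1688}{9}$
$a{\left(S \right)} = 2 S \left(1531 + S\right)$
$\left(l{\left(221,1890 \right)} + 569374\right) \left(-4746563 + a{\left(925 \right)}\right) = \left(\frac{1688}{9} + 569374\right) \left(-4746563 + 2 \cdot 925 \left(1531 + 925\right)\right) = \frac{5126054 \left(-4746563 + 2 \cdot 925 \cdot 2456\right)}{9} = \frac{5126054 \left(-4746563 + 4543600\right)}{9} = \frac{5126054}{9} \left(-202963\right) = - \frac{1040399298002}{9}$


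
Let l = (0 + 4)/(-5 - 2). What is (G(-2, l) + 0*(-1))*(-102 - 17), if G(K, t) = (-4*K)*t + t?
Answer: 612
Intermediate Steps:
l = -4/7 (l = 4/(-7) = 4*(-1/7) = -4/7 ≈ -0.57143)
G(K, t) = t - 4*K*t (G(K, t) = -4*K*t + t = t - 4*K*t)
(G(-2, l) + 0*(-1))*(-102 - 17) = (-4*(1 - 4*(-2))/7 + 0*(-1))*(-102 - 17) = (-4*(1 + 8)/7 + 0)*(-119) = (-4/7*9 + 0)*(-119) = (-36/7 + 0)*(-119) = -36/7*(-119) = 612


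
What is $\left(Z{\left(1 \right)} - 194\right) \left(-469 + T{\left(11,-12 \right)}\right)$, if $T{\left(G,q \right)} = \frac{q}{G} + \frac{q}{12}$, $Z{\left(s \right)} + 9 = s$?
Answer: $\frac{1046764}{11} \approx 95160.0$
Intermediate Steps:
$Z{\left(s \right)} = -9 + s$
$T{\left(G,q \right)} = \frac{q}{12} + \frac{q}{G}$ ($T{\left(G,q \right)} = \frac{q}{G} + q \frac{1}{12} = \frac{q}{G} + \frac{q}{12} = \frac{q}{12} + \frac{q}{G}$)
$\left(Z{\left(1 \right)} - 194\right) \left(-469 + T{\left(11,-12 \right)}\right) = \left(\left(-9 + 1\right) - 194\right) \left(-469 + \left(\frac{1}{12} \left(-12\right) - \frac{12}{11}\right)\right) = \left(-8 - 194\right) \left(-469 - \frac{23}{11}\right) = - 202 \left(-469 - \frac{23}{11}\right) = \left(-202\right) \left(- \frac{5182}{11}\right) = \frac{1046764}{11}$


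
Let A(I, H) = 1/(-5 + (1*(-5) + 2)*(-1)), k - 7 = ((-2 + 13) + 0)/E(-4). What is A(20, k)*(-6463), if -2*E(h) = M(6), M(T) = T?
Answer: 6463/2 ≈ 3231.5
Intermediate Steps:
E(h) = -3 (E(h) = -1/2*6 = -3)
k = 10/3 (k = 7 + ((-2 + 13) + 0)/(-3) = 7 + (11 + 0)*(-1/3) = 7 + 11*(-1/3) = 7 - 11/3 = 10/3 ≈ 3.3333)
A(I, H) = -1/2 (A(I, H) = 1/(-5 + (-5 + 2)*(-1)) = 1/(-5 - 3*(-1)) = 1/(-5 + 3) = 1/(-2) = -1/2)
A(20, k)*(-6463) = -1/2*(-6463) = 6463/2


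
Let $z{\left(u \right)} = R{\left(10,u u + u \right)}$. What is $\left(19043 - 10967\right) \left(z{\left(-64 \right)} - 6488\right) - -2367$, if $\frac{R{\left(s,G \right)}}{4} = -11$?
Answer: $-52750065$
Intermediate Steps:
$R{\left(s,G \right)} = -44$ ($R{\left(s,G \right)} = 4 \left(-11\right) = -44$)
$z{\left(u \right)} = -44$
$\left(19043 - 10967\right) \left(z{\left(-64 \right)} - 6488\right) - -2367 = \left(19043 - 10967\right) \left(-44 - 6488\right) - -2367 = 8076 \left(-6532\right) + 2367 = -52752432 + 2367 = -52750065$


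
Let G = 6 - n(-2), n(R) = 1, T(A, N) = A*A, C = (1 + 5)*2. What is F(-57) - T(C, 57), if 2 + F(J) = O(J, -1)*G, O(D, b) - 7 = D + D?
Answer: -681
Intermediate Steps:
O(D, b) = 7 + 2*D (O(D, b) = 7 + (D + D) = 7 + 2*D)
C = 12 (C = 6*2 = 12)
T(A, N) = A**2
G = 5 (G = 6 - 1*1 = 6 - 1 = 5)
F(J) = 33 + 10*J (F(J) = -2 + (7 + 2*J)*5 = -2 + (35 + 10*J) = 33 + 10*J)
F(-57) - T(C, 57) = (33 + 10*(-57)) - 1*12**2 = (33 - 570) - 1*144 = -537 - 144 = -681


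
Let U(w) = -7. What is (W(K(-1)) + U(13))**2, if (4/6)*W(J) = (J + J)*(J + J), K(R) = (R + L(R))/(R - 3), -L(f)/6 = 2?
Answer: 203401/64 ≈ 3178.1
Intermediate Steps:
L(f) = -12 (L(f) = -6*2 = -12)
K(R) = (-12 + R)/(-3 + R) (K(R) = (R - 12)/(R - 3) = (-12 + R)/(-3 + R))
W(J) = 6*J**2 (W(J) = 3*((J + J)*(J + J))/2 = 3*((2*J)*(2*J))/2 = 3*(4*J**2)/2 = 6*J**2)
(W(K(-1)) + U(13))**2 = (6*((-12 - 1)/(-3 - 1))**2 - 7)**2 = (6*(-13/(-4))**2 - 7)**2 = (6*(-1/4*(-13))**2 - 7)**2 = (6*(13/4)**2 - 7)**2 = (6*(169/16) - 7)**2 = (507/8 - 7)**2 = (451/8)**2 = 203401/64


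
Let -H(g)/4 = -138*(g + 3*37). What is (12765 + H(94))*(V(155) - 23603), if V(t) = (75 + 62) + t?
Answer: -2935437675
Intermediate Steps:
V(t) = 137 + t
H(g) = 61272 + 552*g (H(g) = -(-552)*(g + 3*37) = -(-552)*(g + 111) = -(-552)*(111 + g) = -4*(-15318 - 138*g) = 61272 + 552*g)
(12765 + H(94))*(V(155) - 23603) = (12765 + (61272 + 552*94))*((137 + 155) - 23603) = (12765 + (61272 + 51888))*(292 - 23603) = (12765 + 113160)*(-23311) = 125925*(-23311) = -2935437675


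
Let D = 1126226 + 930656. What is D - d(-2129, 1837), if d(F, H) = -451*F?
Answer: 1096703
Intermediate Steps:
D = 2056882
D - d(-2129, 1837) = 2056882 - (-451)*(-2129) = 2056882 - 1*960179 = 2056882 - 960179 = 1096703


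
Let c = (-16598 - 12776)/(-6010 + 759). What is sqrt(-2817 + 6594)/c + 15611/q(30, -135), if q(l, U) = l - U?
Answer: 15611/165 + 5251*sqrt(3777)/29374 ≈ 105.60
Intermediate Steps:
c = 29374/5251 (c = -29374/(-5251) = -29374*(-1/5251) = 29374/5251 ≈ 5.5940)
sqrt(-2817 + 6594)/c + 15611/q(30, -135) = sqrt(-2817 + 6594)/(29374/5251) + 15611/(30 - 1*(-135)) = sqrt(3777)*(5251/29374) + 15611/(30 + 135) = 5251*sqrt(3777)/29374 + 15611/165 = 15611/165 + 5251*sqrt(3777)/29374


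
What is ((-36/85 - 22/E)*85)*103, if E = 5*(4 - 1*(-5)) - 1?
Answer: -16171/2 ≈ -8085.5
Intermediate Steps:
E = 44 (E = 5*(4 + 5) - 1 = 5*9 - 1 = 45 - 1 = 44)
((-36/85 - 22/E)*85)*103 = ((-36/85 - 22/44)*85)*103 = ((-36*1/85 - 22*1/44)*85)*103 = ((-36/85 - ½)*85)*103 = -157/170*85*103 = -157/2*103 = -16171/2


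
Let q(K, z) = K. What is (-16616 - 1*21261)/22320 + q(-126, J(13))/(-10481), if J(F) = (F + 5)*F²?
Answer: -394176517/233935920 ≈ -1.6850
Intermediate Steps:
J(F) = F²*(5 + F) (J(F) = (5 + F)*F² = F²*(5 + F))
(-16616 - 1*21261)/22320 + q(-126, J(13))/(-10481) = (-16616 - 1*21261)/22320 - 126/(-10481) = (-16616 - 21261)*(1/22320) - 126*(-1/10481) = -37877*1/22320 + 126/10481 = -37877/22320 + 126/10481 = -394176517/233935920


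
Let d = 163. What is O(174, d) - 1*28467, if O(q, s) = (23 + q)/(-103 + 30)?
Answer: -2078288/73 ≈ -28470.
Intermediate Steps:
O(q, s) = -23/73 - q/73 (O(q, s) = (23 + q)/(-73) = (23 + q)*(-1/73) = -23/73 - q/73)
O(174, d) - 1*28467 = (-23/73 - 1/73*174) - 1*28467 = (-23/73 - 174/73) - 28467 = -197/73 - 28467 = -2078288/73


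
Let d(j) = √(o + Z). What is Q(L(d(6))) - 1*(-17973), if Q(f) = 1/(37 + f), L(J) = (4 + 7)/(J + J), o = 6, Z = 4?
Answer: 982028227/54639 - 22*√10/54639 ≈ 17973.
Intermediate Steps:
d(j) = √10 (d(j) = √(6 + 4) = √10)
L(J) = 11/(2*J) (L(J) = 11/((2*J)) = 11*(1/(2*J)) = 11/(2*J))
Q(L(d(6))) - 1*(-17973) = 1/(37 + 11/(2*(√10))) - 1*(-17973) = 1/(37 + 11*(√10/10)/2) + 17973 = 1/(37 + 11*√10/20) + 17973 = 17973 + 1/(37 + 11*√10/20)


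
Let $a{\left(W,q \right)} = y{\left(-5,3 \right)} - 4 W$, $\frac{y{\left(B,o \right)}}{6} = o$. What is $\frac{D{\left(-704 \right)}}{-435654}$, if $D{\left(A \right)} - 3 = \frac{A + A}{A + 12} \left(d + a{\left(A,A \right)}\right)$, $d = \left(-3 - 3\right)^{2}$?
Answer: $- \frac{1010759}{75368142} \approx -0.013411$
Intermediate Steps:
$y{\left(B,o \right)} = 6 o$
$a{\left(W,q \right)} = 18 - 4 W$ ($a{\left(W,q \right)} = 6 \cdot 3 - 4 W = 18 - 4 W$)
$d = 36$ ($d = \left(-6\right)^{2} = 36$)
$D{\left(A \right)} = 3 + \frac{2 A \left(54 - 4 A\right)}{12 + A}$ ($D{\left(A \right)} = 3 + \frac{A + A}{A + 12} \left(36 - \left(-18 + 4 A\right)\right) = 3 + \frac{2 A}{12 + A} \left(54 - 4 A\right) = 3 + \frac{2 A \left(54 - 4 A\right)}{12 + A}$)
$\frac{D{\left(-704 \right)}}{-435654} = \frac{\frac{1}{12 - 704} \left(36 - 8 \left(-704\right)^{2} + 111 \left(-704\right)\right)}{-435654} = \frac{36 - 3964928 - 78144}{-692} \left(- \frac{1}{435654}\right) = - \frac{36 - 3964928 - 78144}{692} \left(- \frac{1}{435654}\right) = \left(- \frac{1}{692}\right) \left(-4043036\right) \left(- \frac{1}{435654}\right) = \frac{1010759}{173} \left(- \frac{1}{435654}\right) = - \frac{1010759}{75368142}$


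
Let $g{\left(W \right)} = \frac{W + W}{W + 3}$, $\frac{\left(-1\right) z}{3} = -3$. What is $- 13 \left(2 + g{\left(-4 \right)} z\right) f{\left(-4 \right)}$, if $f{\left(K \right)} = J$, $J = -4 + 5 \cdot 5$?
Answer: $-20202$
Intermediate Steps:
$z = 9$ ($z = \left(-3\right) \left(-3\right) = 9$)
$J = 21$ ($J = -4 + 25 = 21$)
$g{\left(W \right)} = \frac{2 W}{3 + W}$
$f{\left(K \right)} = 21$
$- 13 \left(2 + g{\left(-4 \right)} z\right) f{\left(-4 \right)} = - 13 \left(2 + 2 \left(-4\right) \frac{1}{3 - 4} \cdot 9\right) 21 = - 13 \left(2 + 2 \left(-4\right) \frac{1}{-1} \cdot 9\right) 21 = - 13 \left(2 + 2 \left(-4\right) \left(-1\right) 9\right) 21 = - 13 \left(2 + 8 \cdot 9\right) 21 = - 13 \left(2 + 72\right) 21 = \left(-13\right) 74 \cdot 21 = \left(-962\right) 21 = -20202$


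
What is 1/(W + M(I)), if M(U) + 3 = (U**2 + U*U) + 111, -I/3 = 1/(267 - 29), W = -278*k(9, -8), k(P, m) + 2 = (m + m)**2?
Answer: -28322/1996814279 ≈ -1.4184e-5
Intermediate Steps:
k(P, m) = -2 + 4*m**2 (k(P, m) = -2 + (m + m)**2 = -2 + (2*m)**2 = -2 + 4*m**2)
W = -70612 (W = -278*(-2 + 4*(-8)**2) = -278*(-2 + 4*64) = -278*(-2 + 256) = -278*254 = -70612)
I = -3/238 (I = -3/(267 - 29) = -3/238 ≈ -0.012605)
M(U) = 108 + 2*U**2 (M(U) = -3 + ((U**2 + U*U) + 111) = -3 + ((U**2 + U**2) + 111) = -3 + (2*U**2 + 111) = -3 + (111 + 2*U**2) = 108 + 2*U**2)
1/(W + M(I)) = 1/(-70612 + (108 + 2*(-3/238)**2)) = 1/(-70612 + (108 + 2*(9/56644))) = 1/(-70612 + (108 + 9/28322)) = 1/(-70612 + 3058785/28322) = 1/(-1996814279/28322) = -28322/1996814279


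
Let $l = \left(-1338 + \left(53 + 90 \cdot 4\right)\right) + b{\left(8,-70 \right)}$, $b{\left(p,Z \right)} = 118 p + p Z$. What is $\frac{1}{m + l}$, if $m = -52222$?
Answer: $- \frac{1}{52763} \approx -1.8953 \cdot 10^{-5}$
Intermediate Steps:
$b{\left(p,Z \right)} = 118 p + Z p$
$l = -541$ ($l = \left(-1338 + \left(53 + 90 \cdot 4\right)\right) + 8 \left(118 - 70\right) = \left(-1338 + \left(53 + 360\right)\right) + 8 \cdot 48 = \left(-1338 + 413\right) + 384 = -925 + 384 = -541$)
$\frac{1}{m + l} = \frac{1}{-52222 - 541} = \frac{1}{-52763} = - \frac{1}{52763}$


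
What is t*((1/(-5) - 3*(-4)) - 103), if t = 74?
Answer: -33744/5 ≈ -6748.8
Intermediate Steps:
t*((1/(-5) - 3*(-4)) - 103) = 74*((1/(-5) - 3*(-4)) - 103) = 74*((-⅕ + 12) - 103) = 74*(59/5 - 103) = 74*(-456/5) = -33744/5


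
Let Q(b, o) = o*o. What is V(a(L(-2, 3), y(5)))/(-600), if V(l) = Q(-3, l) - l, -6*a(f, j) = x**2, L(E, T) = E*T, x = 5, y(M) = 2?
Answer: -31/864 ≈ -0.035880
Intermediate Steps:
Q(b, o) = o**2
a(f, j) = -25/6 (a(f, j) = -1/6*5**2 = -1/6*25 = -25/6)
V(l) = l**2 - l
V(a(L(-2, 3), y(5)))/(-600) = -25*(-1 - 25/6)/6/(-600) = -25/6*(-31/6)*(-1/600) = (775/36)*(-1/600) = -31/864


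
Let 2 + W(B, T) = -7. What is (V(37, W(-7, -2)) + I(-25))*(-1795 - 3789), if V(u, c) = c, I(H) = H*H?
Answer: -3439744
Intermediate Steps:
W(B, T) = -9 (W(B, T) = -2 - 7 = -9)
I(H) = H**2
(V(37, W(-7, -2)) + I(-25))*(-1795 - 3789) = (-9 + (-25)**2)*(-1795 - 3789) = (-9 + 625)*(-5584) = 616*(-5584) = -3439744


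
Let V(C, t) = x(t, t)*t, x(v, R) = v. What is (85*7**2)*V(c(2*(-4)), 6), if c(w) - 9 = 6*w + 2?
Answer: 149940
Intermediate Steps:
c(w) = 11 + 6*w (c(w) = 9 + (6*w + 2) = 9 + (2 + 6*w) = 11 + 6*w)
V(C, t) = t**2 (V(C, t) = t*t = t**2)
(85*7**2)*V(c(2*(-4)), 6) = (85*7**2)*6**2 = (85*49)*36 = 4165*36 = 149940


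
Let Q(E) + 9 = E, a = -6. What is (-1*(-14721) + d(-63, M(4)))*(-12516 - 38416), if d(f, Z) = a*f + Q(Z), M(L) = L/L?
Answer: -768614812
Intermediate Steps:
M(L) = 1
Q(E) = -9 + E
d(f, Z) = -9 + Z - 6*f (d(f, Z) = -6*f + (-9 + Z) = -9 + Z - 6*f)
(-1*(-14721) + d(-63, M(4)))*(-12516 - 38416) = (-1*(-14721) + (-9 + 1 - 6*(-63)))*(-12516 - 38416) = (14721 + (-9 + 1 + 378))*(-50932) = (14721 + 370)*(-50932) = 15091*(-50932) = -768614812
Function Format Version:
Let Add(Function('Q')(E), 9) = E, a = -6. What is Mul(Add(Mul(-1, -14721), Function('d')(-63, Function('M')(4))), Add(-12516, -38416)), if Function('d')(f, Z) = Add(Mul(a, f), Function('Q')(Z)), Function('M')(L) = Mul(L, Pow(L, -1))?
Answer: -768614812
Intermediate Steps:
Function('M')(L) = 1
Function('Q')(E) = Add(-9, E)
Function('d')(f, Z) = Add(-9, Z, Mul(-6, f)) (Function('d')(f, Z) = Add(Mul(-6, f), Add(-9, Z)) = Add(-9, Z, Mul(-6, f)))
Mul(Add(Mul(-1, -14721), Function('d')(-63, Function('M')(4))), Add(-12516, -38416)) = Mul(Add(Mul(-1, -14721), Add(-9, 1, Mul(-6, -63))), Add(-12516, -38416)) = Mul(Add(14721, Add(-9, 1, 378)), -50932) = Mul(Add(14721, 370), -50932) = Mul(15091, -50932) = -768614812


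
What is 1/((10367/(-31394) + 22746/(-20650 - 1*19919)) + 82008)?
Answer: 424541062/34815385190247 ≈ 1.2194e-5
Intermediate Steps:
1/((10367/(-31394) + 22746/(-20650 - 1*19919)) + 82008) = 1/((10367*(-1/31394) + 22746/(-20650 - 19919)) + 82008) = 1/((-10367/31394 + 22746/(-40569)) + 82008) = 1/((-10367/31394 + 22746*(-1/40569)) + 82008) = 1/((-10367/31394 - 7582/13523) + 82008) = 1/(-378222249/424541062 + 82008) = 1/(34815385190247/424541062) = 424541062/34815385190247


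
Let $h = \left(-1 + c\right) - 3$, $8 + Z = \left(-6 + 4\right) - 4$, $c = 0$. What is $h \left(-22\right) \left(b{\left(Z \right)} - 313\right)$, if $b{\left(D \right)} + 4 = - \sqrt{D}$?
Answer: $-27896 - 88 i \sqrt{14} \approx -27896.0 - 329.27 i$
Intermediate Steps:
$Z = -14$ ($Z = -8 + \left(\left(-6 + 4\right) - 4\right) = -8 - 6 = -14$)
$h = -4$ ($h = \left(-1 + 0\right) - 3 = -1 - 3 = -4$)
$b{\left(D \right)} = -4 - \sqrt{D}$
$h \left(-22\right) \left(b{\left(Z \right)} - 313\right) = \left(-4\right) \left(-22\right) \left(\left(-4 - \sqrt{-14}\right) - 313\right) = 88 \left(\left(-4 - i \sqrt{14}\right) - 313\right) = 88 \left(-317 - i \sqrt{14}\right) = -27896 - 88 i \sqrt{14}$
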